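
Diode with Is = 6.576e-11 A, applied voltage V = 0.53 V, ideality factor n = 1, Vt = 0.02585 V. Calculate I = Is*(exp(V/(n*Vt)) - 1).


Step 1: V/(n*Vt) = 0.53/(1*0.02585) = 20.5029
Step 2: exp(20.5029) = 8.0223e+08
Step 3: I = 6.576e-11 * (8.0223e+08 - 1) = 5.28e-02 A

5.28e-02


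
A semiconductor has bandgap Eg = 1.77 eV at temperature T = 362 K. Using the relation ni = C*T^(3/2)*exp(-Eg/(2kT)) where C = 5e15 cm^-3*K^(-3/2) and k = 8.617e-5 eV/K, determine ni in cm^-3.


Step 1: Compute kT = 8.617e-5 * 362 = 0.03119354 eV
Step 2: Exponent = -Eg/(2kT) = -1.77/(2*0.03119354) = -28.37126
Step 3: T^(3/2) = 362^1.5 = 6887.52
Step 4: ni = 5e15 * 6887.52 * exp(-28.37126) = 1.64e+07 cm^-3

1.64e+07


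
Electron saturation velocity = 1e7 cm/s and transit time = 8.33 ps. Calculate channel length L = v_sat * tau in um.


Step 1: tau in seconds = 8.33 ps * 1e-12 = 8.3300e-12 s
Step 2: L = v_sat * tau = 1e7 * 8.3300e-12 = 8.3300e-05 cm
Step 3: L in um = 8.3300e-05 * 1e4 = 0.833 um

0.833


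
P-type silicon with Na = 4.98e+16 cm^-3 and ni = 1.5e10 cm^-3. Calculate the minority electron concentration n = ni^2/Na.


Step 1: Majority hole concentration p ≈ Na = 4.98e+16 cm^-3
Step 2: n = ni^2 / Na = (1.5e10)^2 / 4.98e+16
Step 3: n = 4.52e+03 cm^-3

4.52e+03


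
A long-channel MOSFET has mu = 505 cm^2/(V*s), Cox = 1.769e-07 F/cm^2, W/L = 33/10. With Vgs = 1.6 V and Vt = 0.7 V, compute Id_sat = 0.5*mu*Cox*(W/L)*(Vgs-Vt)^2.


Step 1: Overdrive voltage Vov = Vgs - Vt = 1.6 - 0.7 = 0.9 V
Step 2: W/L = 33/10 = 3.3
Step 3: Id = 0.5 * 505 * 1.769e-07 * 3.3 * 0.9^2
Step 4: Id = 1.19e-04 A

1.19e-04


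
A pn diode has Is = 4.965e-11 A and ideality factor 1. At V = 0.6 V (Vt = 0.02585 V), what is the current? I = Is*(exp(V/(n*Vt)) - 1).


Step 1: V/(n*Vt) = 0.6/(1*0.02585) = 23.2108
Step 2: exp(23.2108) = 1.2032e+10
Step 3: I = 4.965e-11 * (1.2032e+10 - 1) = 5.97e-01 A

5.97e-01


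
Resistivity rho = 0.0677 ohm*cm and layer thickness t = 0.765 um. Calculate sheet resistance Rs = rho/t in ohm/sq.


Step 1: Convert thickness to cm: t = 0.765 um = 7.6500e-05 cm
Step 2: Rs = rho / t = 0.0677 / 7.6500e-05
Step 3: Rs = 885.0 ohm/sq

885.0


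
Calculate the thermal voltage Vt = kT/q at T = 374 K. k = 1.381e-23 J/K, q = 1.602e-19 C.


Step 1: kT = 1.381e-23 * 374 = 5.16494e-21 J
Step 2: Vt = kT/q = 5.16494e-21 / 1.602e-19
Step 3: Vt = 0.03224 V

0.03224


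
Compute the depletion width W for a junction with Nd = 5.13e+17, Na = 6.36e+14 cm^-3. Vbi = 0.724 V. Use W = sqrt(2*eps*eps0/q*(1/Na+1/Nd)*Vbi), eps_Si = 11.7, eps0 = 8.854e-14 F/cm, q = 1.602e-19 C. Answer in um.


Step 1: 1/Na + 1/Nd = 1/6.36e+14 + 1/5.13e+17 = 1.57428e-15
Step 2: 2*eps*eps0/q = 2*11.7*8.854e-14/1.602e-19 = 1.293281e+07
Step 3: W^2 = 1.293281e+07 * 1.57428e-15 * 0.724 = 1.47405e-08
Step 4: W = sqrt(1.47405e-08) = 1.214e-04 cm = 1.214 um

1.214


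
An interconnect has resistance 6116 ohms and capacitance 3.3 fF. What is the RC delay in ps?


Step 1: tau = R * C
Step 2: tau = 6116 * 3.3 fF = 6116 * 3.3e-15 F
Step 3: tau = 2.01828e-11 s = 20.1828 ps

20.1828


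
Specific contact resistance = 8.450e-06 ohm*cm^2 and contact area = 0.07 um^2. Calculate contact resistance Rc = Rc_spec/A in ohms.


Step 1: Convert area to cm^2: 0.07 um^2 = 7.0000e-10 cm^2
Step 2: Rc = Rc_spec / A = 8.450e-06 / 7.0000e-10
Step 3: Rc = 1.21e+04 ohms

1.21e+04


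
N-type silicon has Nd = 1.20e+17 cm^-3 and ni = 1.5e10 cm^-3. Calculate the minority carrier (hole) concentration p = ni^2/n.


Step 1: Since Nd >> ni, n ≈ Nd = 1.20e+17 cm^-3
Step 2: p = ni^2 / n = (1.5e10)^2 / 1.20e+17
Step 3: p = 2.25e20 / 1.20e+17 = 1.88e+03 cm^-3

1.88e+03


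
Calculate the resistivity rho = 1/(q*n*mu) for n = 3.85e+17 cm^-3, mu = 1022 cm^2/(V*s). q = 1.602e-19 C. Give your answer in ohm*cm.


Step 1: sigma = q * n * mu = 1.602e-19 * 3.85e+17 * 1022 = 6.30339e+01 S/cm
Step 2: rho = 1 / sigma = 1 / 6.30339e+01 = 0.01586 ohm*cm

0.01586


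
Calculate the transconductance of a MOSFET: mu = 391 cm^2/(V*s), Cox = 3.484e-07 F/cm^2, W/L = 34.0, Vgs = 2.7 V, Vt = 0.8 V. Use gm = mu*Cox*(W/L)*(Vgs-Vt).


Step 1: Vov = Vgs - Vt = 2.7 - 0.8 = 1.9 V
Step 2: gm = mu * Cox * (W/L) * Vov
Step 3: gm = 391 * 3.484e-07 * 34.0 * 1.9 = 8.80e-03 S

8.80e-03


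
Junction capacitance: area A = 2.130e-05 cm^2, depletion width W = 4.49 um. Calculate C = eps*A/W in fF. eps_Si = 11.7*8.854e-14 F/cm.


Step 1: eps_Si = 11.7 * 8.854e-14 = 1.035918e-12 F/cm
Step 2: W in cm = 4.49 * 1e-4 = 4.49e-04 cm
Step 3: C = 1.035918e-12 * 2.130e-05 / 4.49e-04 = 4.914266e-14 F
Step 4: C = 49.14 fF

49.14


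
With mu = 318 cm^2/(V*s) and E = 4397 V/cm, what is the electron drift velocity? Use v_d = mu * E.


Step 1: v_d = mu * E
Step 2: v_d = 318 * 4397 = 1398246
Step 3: v_d = 1.40e+06 cm/s

1.40e+06


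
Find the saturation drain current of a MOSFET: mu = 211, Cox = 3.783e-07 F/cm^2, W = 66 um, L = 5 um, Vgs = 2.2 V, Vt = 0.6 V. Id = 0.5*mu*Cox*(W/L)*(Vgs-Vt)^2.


Step 1: Overdrive voltage Vov = Vgs - Vt = 2.2 - 0.6 = 1.6 V
Step 2: W/L = 66/5 = 13.2
Step 3: Id = 0.5 * 211 * 3.783e-07 * 13.2 * 1.6^2
Step 4: Id = 1.35e-03 A

1.35e-03


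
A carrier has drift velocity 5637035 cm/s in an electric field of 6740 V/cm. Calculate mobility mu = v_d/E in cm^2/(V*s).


Step 1: mu = v_d / E
Step 2: mu = 5637035 / 6740
Step 3: mu = 836.36 cm^2/(V*s)

836.36


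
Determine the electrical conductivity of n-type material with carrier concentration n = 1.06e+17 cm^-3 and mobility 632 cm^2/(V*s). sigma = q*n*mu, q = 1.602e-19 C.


Step 1: sigma = q * n * mu
Step 2: sigma = 1.602e-19 * 1.06e+17 * 632
Step 3: sigma = 1.073e+01 S/cm

1.073e+01


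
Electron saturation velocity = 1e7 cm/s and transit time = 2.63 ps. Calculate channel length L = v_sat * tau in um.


Step 1: tau in seconds = 2.63 ps * 1e-12 = 2.6300e-12 s
Step 2: L = v_sat * tau = 1e7 * 2.6300e-12 = 2.6300e-05 cm
Step 3: L in um = 2.6300e-05 * 1e4 = 0.263 um

0.263


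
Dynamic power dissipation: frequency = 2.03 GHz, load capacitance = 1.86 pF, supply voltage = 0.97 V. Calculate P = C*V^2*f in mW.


Step 1: V^2 = 0.97^2 = 0.9409 V^2
Step 2: P = C*V^2*f = 1.86e-12 F * 0.9409 * 2.03e9 Hz
Step 3: P = 3.55265022e-03 W
Step 4: P = 3.553 mW

3.553


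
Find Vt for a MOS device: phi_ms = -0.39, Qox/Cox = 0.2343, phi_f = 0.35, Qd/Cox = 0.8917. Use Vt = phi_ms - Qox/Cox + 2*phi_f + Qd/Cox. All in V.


Step 1: Vt = phi_ms - Qox/Cox + 2*phi_f + Qd/Cox
Step 2: Vt = -0.39 - 0.2343 + 2*0.35 + 0.8917
Step 3: Vt = -0.39 - 0.2343 + 0.7 + 0.8917
Step 4: Vt = 0.9674 V

0.9674


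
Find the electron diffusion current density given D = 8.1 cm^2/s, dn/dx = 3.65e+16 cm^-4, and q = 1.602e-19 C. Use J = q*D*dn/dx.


Step 1: J = q * D * (dn/dx)
Step 2: J = 1.602e-19 * 8.1 * 3.65e+16
Step 3: J = 4.74e-02 A/cm^2

4.74e-02


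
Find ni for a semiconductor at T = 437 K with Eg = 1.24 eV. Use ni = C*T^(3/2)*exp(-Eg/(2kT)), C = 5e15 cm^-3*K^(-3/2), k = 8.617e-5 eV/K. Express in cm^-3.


Step 1: Compute kT = 8.617e-5 * 437 = 0.03765629 eV
Step 2: Exponent = -Eg/(2kT) = -1.24/(2*0.03765629) = -16.46471
Step 3: T^(3/2) = 437^1.5 = 9135.29
Step 4: ni = 5e15 * 9135.29 * exp(-16.46471) = 3.23e+12 cm^-3

3.23e+12


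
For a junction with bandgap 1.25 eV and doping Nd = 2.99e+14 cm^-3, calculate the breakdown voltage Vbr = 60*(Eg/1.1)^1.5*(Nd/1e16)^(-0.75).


Step 1: Eg/1.1 = 1.25/1.1 = 1.136364
Step 2: (Eg/1.1)^1.5 = 1.136364^1.5 = 1.211368
Step 3: (Nd/1e16)^(-0.75) = (0.0299)^(-0.75) = 13.907421
Step 4: Vbr = 60 * 1.211368 * 13.907421 = 1010.8 V

1010.8


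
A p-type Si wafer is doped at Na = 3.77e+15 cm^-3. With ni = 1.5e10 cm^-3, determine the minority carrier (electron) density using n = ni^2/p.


Step 1: Majority hole concentration p ≈ Na = 3.77e+15 cm^-3
Step 2: n = ni^2 / Na = (1.5e10)^2 / 3.77e+15
Step 3: n = 5.97e+04 cm^-3

5.97e+04


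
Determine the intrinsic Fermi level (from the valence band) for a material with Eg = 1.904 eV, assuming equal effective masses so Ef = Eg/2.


Step 1: For an intrinsic semiconductor, the Fermi level sits at midgap.
Step 2: Ef = Eg / 2 = 1.904 / 2 = 0.952 eV

0.952


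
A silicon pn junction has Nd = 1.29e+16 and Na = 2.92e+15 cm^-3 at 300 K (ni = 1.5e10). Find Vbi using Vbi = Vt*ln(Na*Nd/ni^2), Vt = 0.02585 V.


Step 1: Compute Na*Nd/ni^2 = 2.92e+15 * 1.29e+16 / (1.5e10)^2 = 1.6741e+11
Step 2: ln(1.6741e+11) = 25.8437
Step 3: Vbi = 0.02585 * 25.8437 = 0.668 V

0.668


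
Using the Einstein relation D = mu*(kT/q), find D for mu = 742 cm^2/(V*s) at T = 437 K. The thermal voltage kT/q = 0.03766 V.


Step 1: D = mu * (kT/q)
Step 2: D = 742 * 0.03766
Step 3: D = 27.94 cm^2/s

27.94


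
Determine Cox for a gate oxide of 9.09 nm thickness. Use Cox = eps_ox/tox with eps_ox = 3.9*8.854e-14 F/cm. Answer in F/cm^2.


Step 1: eps_ox = 3.9 * 8.854e-14 = 3.45306e-13 F/cm
Step 2: tox in cm = 9.09 nm * 1e-7 = 9.0900e-07 cm
Step 3: Cox = 3.45306e-13 / 9.0900e-07 = 3.80e-07 F/cm^2

3.80e-07


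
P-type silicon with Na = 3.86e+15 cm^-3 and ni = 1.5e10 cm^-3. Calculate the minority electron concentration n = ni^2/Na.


Step 1: Majority hole concentration p ≈ Na = 3.86e+15 cm^-3
Step 2: n = ni^2 / Na = (1.5e10)^2 / 3.86e+15
Step 3: n = 5.83e+04 cm^-3

5.83e+04


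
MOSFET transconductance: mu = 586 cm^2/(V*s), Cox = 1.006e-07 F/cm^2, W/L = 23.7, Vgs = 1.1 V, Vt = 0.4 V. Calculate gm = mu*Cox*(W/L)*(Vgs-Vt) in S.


Step 1: Vov = Vgs - Vt = 1.1 - 0.4 = 0.7 V
Step 2: gm = mu * Cox * (W/L) * Vov
Step 3: gm = 586 * 1.006e-07 * 23.7 * 0.7 = 9.78e-04 S

9.78e-04


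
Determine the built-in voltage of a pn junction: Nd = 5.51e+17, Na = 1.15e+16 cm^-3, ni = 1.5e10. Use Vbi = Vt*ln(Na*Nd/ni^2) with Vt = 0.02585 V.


Step 1: Compute Na*Nd/ni^2 = 1.15e+16 * 5.51e+17 / (1.5e10)^2 = 2.8162e+13
Step 2: ln(2.8162e+13) = 30.9690
Step 3: Vbi = 0.02585 * 30.9690 = 0.801 V

0.801


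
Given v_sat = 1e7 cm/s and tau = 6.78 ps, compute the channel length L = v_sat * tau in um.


Step 1: tau in seconds = 6.78 ps * 1e-12 = 6.7800e-12 s
Step 2: L = v_sat * tau = 1e7 * 6.7800e-12 = 6.7800e-05 cm
Step 3: L in um = 6.7800e-05 * 1e4 = 0.678 um

0.678


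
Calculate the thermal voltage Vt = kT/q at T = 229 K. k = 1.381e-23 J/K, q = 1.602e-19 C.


Step 1: kT = 1.381e-23 * 229 = 3.16249e-21 J
Step 2: Vt = kT/q = 3.16249e-21 / 1.602e-19
Step 3: Vt = 0.01974 V

0.01974


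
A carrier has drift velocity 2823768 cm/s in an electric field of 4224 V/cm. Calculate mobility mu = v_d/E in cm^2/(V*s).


Step 1: mu = v_d / E
Step 2: mu = 2823768 / 4224
Step 3: mu = 668.51 cm^2/(V*s)

668.51


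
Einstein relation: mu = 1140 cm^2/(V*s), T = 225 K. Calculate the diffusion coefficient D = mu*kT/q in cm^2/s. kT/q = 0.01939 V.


Step 1: D = mu * (kT/q)
Step 2: D = 1140 * 0.01939
Step 3: D = 22.1 cm^2/s

22.1


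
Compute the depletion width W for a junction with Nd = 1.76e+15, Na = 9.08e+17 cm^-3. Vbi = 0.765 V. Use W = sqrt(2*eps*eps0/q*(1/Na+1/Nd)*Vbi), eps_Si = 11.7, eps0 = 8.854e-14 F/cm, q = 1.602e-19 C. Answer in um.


Step 1: 1/Na + 1/Nd = 1/9.08e+17 + 1/1.76e+15 = 5.69283e-16
Step 2: 2*eps*eps0/q = 2*11.7*8.854e-14/1.602e-19 = 1.293281e+07
Step 3: W^2 = 1.293281e+07 * 5.69283e-16 * 0.765 = 5.63226e-09
Step 4: W = sqrt(5.63226e-09) = 7.505e-05 cm = 0.7505 um

0.7505


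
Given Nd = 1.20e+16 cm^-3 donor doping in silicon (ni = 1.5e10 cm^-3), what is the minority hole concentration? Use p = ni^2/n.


Step 1: Since Nd >> ni, n ≈ Nd = 1.20e+16 cm^-3
Step 2: p = ni^2 / n = (1.5e10)^2 / 1.20e+16
Step 3: p = 2.25e20 / 1.20e+16 = 1.88e+04 cm^-3

1.88e+04


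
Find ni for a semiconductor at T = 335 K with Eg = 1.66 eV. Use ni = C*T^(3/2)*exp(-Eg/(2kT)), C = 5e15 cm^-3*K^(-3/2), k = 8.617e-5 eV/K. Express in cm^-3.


Step 1: Compute kT = 8.617e-5 * 335 = 0.02886695 eV
Step 2: Exponent = -Eg/(2kT) = -1.66/(2*0.02886695) = -28.75260
Step 3: T^(3/2) = 335^1.5 = 6131.51
Step 4: ni = 5e15 * 6131.51 * exp(-28.75260) = 9.99e+06 cm^-3

9.99e+06


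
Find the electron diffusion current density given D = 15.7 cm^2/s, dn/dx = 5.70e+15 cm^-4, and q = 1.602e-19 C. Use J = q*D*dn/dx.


Step 1: J = q * D * (dn/dx)
Step 2: J = 1.602e-19 * 15.7 * 5.70e+15
Step 3: J = 1.43e-02 A/cm^2

1.43e-02


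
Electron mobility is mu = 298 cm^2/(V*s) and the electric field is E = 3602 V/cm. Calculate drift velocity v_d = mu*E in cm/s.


Step 1: v_d = mu * E
Step 2: v_d = 298 * 3602 = 1073396
Step 3: v_d = 1.07e+06 cm/s

1.07e+06


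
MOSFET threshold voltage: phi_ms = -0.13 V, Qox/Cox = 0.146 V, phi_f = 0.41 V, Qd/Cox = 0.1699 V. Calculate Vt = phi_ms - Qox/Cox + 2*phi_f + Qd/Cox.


Step 1: Vt = phi_ms - Qox/Cox + 2*phi_f + Qd/Cox
Step 2: Vt = -0.13 - 0.146 + 2*0.41 + 0.1699
Step 3: Vt = -0.13 - 0.146 + 0.82 + 0.1699
Step 4: Vt = 0.7139 V

0.7139


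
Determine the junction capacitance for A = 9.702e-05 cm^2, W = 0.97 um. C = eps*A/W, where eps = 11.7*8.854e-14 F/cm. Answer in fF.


Step 1: eps_Si = 11.7 * 8.854e-14 = 1.035918e-12 F/cm
Step 2: W in cm = 0.97 * 1e-4 = 9.70e-05 cm
Step 3: C = 1.035918e-12 * 9.702e-05 / 9.70e-05 = 1.036132e-12 F
Step 4: C = 1036.13 fF

1036.13


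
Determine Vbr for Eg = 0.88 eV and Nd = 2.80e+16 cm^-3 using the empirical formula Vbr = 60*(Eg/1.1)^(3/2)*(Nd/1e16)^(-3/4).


Step 1: Eg/1.1 = 0.88/1.1 = 0.800000
Step 2: (Eg/1.1)^1.5 = 0.800000^1.5 = 0.715542
Step 3: (Nd/1e16)^(-0.75) = (2.8)^(-0.75) = 0.461989
Step 4: Vbr = 60 * 0.715542 * 0.461989 = 19.8 V

19.8


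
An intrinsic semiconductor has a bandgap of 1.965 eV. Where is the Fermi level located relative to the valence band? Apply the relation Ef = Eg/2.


Step 1: For an intrinsic semiconductor, the Fermi level sits at midgap.
Step 2: Ef = Eg / 2 = 1.965 / 2 = 0.9825 eV

0.9825


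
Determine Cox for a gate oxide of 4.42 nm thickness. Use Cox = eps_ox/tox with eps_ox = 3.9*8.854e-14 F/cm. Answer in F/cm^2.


Step 1: eps_ox = 3.9 * 8.854e-14 = 3.45306e-13 F/cm
Step 2: tox in cm = 4.42 nm * 1e-7 = 4.4200e-07 cm
Step 3: Cox = 3.45306e-13 / 4.4200e-07 = 7.81e-07 F/cm^2

7.81e-07


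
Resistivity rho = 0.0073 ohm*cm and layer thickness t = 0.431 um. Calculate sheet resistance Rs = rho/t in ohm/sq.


Step 1: Convert thickness to cm: t = 0.431 um = 4.3100e-05 cm
Step 2: Rs = rho / t = 0.0073 / 4.3100e-05
Step 3: Rs = 169.4 ohm/sq

169.4


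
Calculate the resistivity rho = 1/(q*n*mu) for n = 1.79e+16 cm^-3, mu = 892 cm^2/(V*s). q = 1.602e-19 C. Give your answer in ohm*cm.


Step 1: sigma = q * n * mu = 1.602e-19 * 1.79e+16 * 892 = 2.55788e+00 S/cm
Step 2: rho = 1 / sigma = 1 / 2.55788e+00 = 0.3909 ohm*cm

0.3909


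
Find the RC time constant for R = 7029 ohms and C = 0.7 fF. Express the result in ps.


Step 1: tau = R * C
Step 2: tau = 7029 * 0.7 fF = 7029 * 7.0e-16 F
Step 3: tau = 4.9203e-12 s = 4.9203 ps

4.9203


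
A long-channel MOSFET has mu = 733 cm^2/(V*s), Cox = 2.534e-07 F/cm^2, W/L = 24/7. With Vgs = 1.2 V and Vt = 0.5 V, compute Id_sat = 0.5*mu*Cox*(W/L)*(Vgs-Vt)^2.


Step 1: Overdrive voltage Vov = Vgs - Vt = 1.2 - 0.5 = 0.7 V
Step 2: W/L = 24/7 = 3.42857
Step 3: Id = 0.5 * 733 * 2.534e-07 * 3.42857 * 0.7^2
Step 4: Id = 1.56e-04 A

1.56e-04


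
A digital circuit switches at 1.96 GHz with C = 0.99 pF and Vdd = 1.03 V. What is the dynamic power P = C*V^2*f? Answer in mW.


Step 1: V^2 = 1.03^2 = 1.0609 V^2
Step 2: P = C*V^2*f = 0.99e-12 F * 1.0609 * 1.96e9 Hz
Step 3: P = 2.05857036e-03 W
Step 4: P = 2.059 mW

2.059


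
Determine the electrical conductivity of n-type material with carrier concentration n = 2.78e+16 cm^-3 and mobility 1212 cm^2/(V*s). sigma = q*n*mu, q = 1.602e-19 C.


Step 1: sigma = q * n * mu
Step 2: sigma = 1.602e-19 * 2.78e+16 * 1212
Step 3: sigma = 5.398e+00 S/cm

5.398e+00


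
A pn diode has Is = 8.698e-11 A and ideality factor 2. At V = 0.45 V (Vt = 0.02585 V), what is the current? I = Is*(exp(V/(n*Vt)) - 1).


Step 1: V/(n*Vt) = 0.45/(2*0.02585) = 8.7041
Step 2: exp(8.7041) = 6.0276e+03
Step 3: I = 8.698e-11 * (6.0276e+03 - 1) = 5.24e-07 A

5.24e-07


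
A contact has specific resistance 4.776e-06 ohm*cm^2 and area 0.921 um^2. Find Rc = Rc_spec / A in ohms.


Step 1: Convert area to cm^2: 0.921 um^2 = 9.2100e-09 cm^2
Step 2: Rc = Rc_spec / A = 4.776e-06 / 9.2100e-09
Step 3: Rc = 5.19e+02 ohms

5.19e+02


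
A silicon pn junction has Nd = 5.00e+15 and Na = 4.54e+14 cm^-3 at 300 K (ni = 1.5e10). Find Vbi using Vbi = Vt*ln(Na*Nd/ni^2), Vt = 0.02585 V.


Step 1: Compute Na*Nd/ni^2 = 4.54e+14 * 5.00e+15 / (1.5e10)^2 = 1.0089e+10
Step 2: ln(1.0089e+10) = 23.0347
Step 3: Vbi = 0.02585 * 23.0347 = 0.595 V

0.595


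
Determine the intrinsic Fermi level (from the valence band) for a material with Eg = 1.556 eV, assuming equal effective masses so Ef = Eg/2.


Step 1: For an intrinsic semiconductor, the Fermi level sits at midgap.
Step 2: Ef = Eg / 2 = 1.556 / 2 = 0.778 eV

0.778


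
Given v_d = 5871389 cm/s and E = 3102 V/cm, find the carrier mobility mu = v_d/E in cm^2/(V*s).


Step 1: mu = v_d / E
Step 2: mu = 5871389 / 3102
Step 3: mu = 1892.78 cm^2/(V*s)

1892.78


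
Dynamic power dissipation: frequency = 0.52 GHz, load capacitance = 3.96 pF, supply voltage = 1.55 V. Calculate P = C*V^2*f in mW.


Step 1: V^2 = 1.55^2 = 2.4025 V^2
Step 2: P = C*V^2*f = 3.96e-12 F * 2.4025 * 0.52e9 Hz
Step 3: P = 4.947228e-03 W
Step 4: P = 4.947 mW

4.947


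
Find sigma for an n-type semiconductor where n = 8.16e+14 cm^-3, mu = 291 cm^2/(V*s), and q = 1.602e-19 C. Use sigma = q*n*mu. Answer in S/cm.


Step 1: sigma = q * n * mu
Step 2: sigma = 1.602e-19 * 8.16e+14 * 291
Step 3: sigma = 3.804e-02 S/cm

3.804e-02


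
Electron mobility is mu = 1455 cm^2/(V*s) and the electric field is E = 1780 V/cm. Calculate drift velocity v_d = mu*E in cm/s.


Step 1: v_d = mu * E
Step 2: v_d = 1455 * 1780 = 2589900
Step 3: v_d = 2.59e+06 cm/s

2.59e+06


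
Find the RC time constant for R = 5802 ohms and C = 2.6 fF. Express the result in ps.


Step 1: tau = R * C
Step 2: tau = 5802 * 2.6 fF = 5802 * 2.6e-15 F
Step 3: tau = 1.50852e-11 s = 15.0852 ps

15.0852


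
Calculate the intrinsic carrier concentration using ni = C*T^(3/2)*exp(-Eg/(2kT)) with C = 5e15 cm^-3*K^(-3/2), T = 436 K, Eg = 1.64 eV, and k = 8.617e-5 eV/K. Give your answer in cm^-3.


Step 1: Compute kT = 8.617e-5 * 436 = 0.03757012 eV
Step 2: Exponent = -Eg/(2kT) = -1.64/(2*0.03757012) = -21.82586
Step 3: T^(3/2) = 436^1.5 = 9103.95
Step 4: ni = 5e15 * 9103.95 * exp(-21.82586) = 1.51e+10 cm^-3

1.51e+10


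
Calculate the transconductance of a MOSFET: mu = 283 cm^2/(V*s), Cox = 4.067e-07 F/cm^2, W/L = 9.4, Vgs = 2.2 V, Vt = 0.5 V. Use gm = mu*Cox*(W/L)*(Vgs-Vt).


Step 1: Vov = Vgs - Vt = 2.2 - 0.5 = 1.7 V
Step 2: gm = mu * Cox * (W/L) * Vov
Step 3: gm = 283 * 4.067e-07 * 9.4 * 1.7 = 1.84e-03 S

1.84e-03


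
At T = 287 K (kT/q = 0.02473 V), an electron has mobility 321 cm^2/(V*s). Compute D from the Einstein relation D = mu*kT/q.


Step 1: D = mu * (kT/q)
Step 2: D = 321 * 0.02473
Step 3: D = 7.94 cm^2/s

7.94


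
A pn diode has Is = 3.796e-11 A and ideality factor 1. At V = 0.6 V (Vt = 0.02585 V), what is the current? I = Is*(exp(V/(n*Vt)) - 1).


Step 1: V/(n*Vt) = 0.6/(1*0.02585) = 23.2108
Step 2: exp(23.2108) = 1.2032e+10
Step 3: I = 3.796e-11 * (1.2032e+10 - 1) = 4.57e-01 A

4.57e-01


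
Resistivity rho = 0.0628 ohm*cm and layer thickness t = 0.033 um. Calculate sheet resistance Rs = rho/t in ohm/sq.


Step 1: Convert thickness to cm: t = 0.033 um = 3.3000e-06 cm
Step 2: Rs = rho / t = 0.0628 / 3.3000e-06
Step 3: Rs = 19030.3 ohm/sq

19030.3


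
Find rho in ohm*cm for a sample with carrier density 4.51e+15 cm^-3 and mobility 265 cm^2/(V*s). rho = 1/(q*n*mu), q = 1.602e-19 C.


Step 1: sigma = q * n * mu = 1.602e-19 * 4.51e+15 * 265 = 1.91463e-01 S/cm
Step 2: rho = 1 / sigma = 1 / 1.91463e-01 = 5.223 ohm*cm

5.223


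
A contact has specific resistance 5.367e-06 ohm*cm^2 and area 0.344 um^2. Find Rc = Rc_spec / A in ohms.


Step 1: Convert area to cm^2: 0.344 um^2 = 3.4400e-09 cm^2
Step 2: Rc = Rc_spec / A = 5.367e-06 / 3.4400e-09
Step 3: Rc = 1.56e+03 ohms

1.56e+03


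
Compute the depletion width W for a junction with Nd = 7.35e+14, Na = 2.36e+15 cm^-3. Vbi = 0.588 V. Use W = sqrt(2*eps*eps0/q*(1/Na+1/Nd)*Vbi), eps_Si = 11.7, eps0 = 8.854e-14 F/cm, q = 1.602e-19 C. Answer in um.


Step 1: 1/Na + 1/Nd = 1/2.36e+15 + 1/7.35e+14 = 1.78427e-15
Step 2: 2*eps*eps0/q = 2*11.7*8.854e-14/1.602e-19 = 1.293281e+07
Step 3: W^2 = 1.293281e+07 * 1.78427e-15 * 0.588 = 1.35685e-08
Step 4: W = sqrt(1.35685e-08) = 1.165e-04 cm = 1.165 um

1.165


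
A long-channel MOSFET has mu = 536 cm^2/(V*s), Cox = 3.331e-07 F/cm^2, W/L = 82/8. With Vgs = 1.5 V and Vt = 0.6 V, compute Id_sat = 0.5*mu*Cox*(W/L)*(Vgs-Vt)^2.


Step 1: Overdrive voltage Vov = Vgs - Vt = 1.5 - 0.6 = 0.9 V
Step 2: W/L = 82/8 = 10.25
Step 3: Id = 0.5 * 536 * 3.331e-07 * 10.25 * 0.9^2
Step 4: Id = 7.41e-04 A

7.41e-04


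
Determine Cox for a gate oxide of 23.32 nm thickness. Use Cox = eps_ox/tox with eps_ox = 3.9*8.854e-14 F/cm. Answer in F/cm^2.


Step 1: eps_ox = 3.9 * 8.854e-14 = 3.45306e-13 F/cm
Step 2: tox in cm = 23.32 nm * 1e-7 = 2.3320e-06 cm
Step 3: Cox = 3.45306e-13 / 2.3320e-06 = 1.48e-07 F/cm^2

1.48e-07


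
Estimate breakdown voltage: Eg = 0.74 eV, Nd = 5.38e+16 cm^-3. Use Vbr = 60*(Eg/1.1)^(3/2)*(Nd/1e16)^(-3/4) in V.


Step 1: Eg/1.1 = 0.74/1.1 = 0.672727
Step 2: (Eg/1.1)^1.5 = 0.672727^1.5 = 0.551770
Step 3: (Nd/1e16)^(-0.75) = (5.38)^(-0.75) = 0.283083
Step 4: Vbr = 60 * 0.551770 * 0.283083 = 9.4 V

9.4


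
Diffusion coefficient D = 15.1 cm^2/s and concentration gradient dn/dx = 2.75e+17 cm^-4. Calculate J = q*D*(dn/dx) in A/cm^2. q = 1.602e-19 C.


Step 1: J = q * D * (dn/dx)
Step 2: J = 1.602e-19 * 15.1 * 2.75e+17
Step 3: J = 6.65e-01 A/cm^2

6.65e-01


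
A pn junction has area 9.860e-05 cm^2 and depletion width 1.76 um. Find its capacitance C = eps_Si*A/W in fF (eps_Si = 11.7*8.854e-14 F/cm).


Step 1: eps_Si = 11.7 * 8.854e-14 = 1.035918e-12 F/cm
Step 2: W in cm = 1.76 * 1e-4 = 1.76e-04 cm
Step 3: C = 1.035918e-12 * 9.860e-05 / 1.76e-04 = 5.803495e-13 F
Step 4: C = 580.35 fF

580.35


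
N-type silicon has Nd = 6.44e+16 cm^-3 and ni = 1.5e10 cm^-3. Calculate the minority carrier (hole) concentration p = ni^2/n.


Step 1: Since Nd >> ni, n ≈ Nd = 6.44e+16 cm^-3
Step 2: p = ni^2 / n = (1.5e10)^2 / 6.44e+16
Step 3: p = 2.25e20 / 6.44e+16 = 3.49e+03 cm^-3

3.49e+03


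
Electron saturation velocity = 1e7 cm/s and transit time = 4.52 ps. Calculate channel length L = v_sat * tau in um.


Step 1: tau in seconds = 4.52 ps * 1e-12 = 4.5200e-12 s
Step 2: L = v_sat * tau = 1e7 * 4.5200e-12 = 4.5200e-05 cm
Step 3: L in um = 4.5200e-05 * 1e4 = 0.452 um

0.452


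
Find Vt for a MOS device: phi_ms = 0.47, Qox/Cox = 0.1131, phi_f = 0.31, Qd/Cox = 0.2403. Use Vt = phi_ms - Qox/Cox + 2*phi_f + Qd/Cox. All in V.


Step 1: Vt = phi_ms - Qox/Cox + 2*phi_f + Qd/Cox
Step 2: Vt = 0.47 - 0.1131 + 2*0.31 + 0.2403
Step 3: Vt = 0.47 - 0.1131 + 0.62 + 0.2403
Step 4: Vt = 1.2172 V

1.2172


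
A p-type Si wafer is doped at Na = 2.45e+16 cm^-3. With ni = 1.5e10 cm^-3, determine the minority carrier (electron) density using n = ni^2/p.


Step 1: Majority hole concentration p ≈ Na = 2.45e+16 cm^-3
Step 2: n = ni^2 / Na = (1.5e10)^2 / 2.45e+16
Step 3: n = 9.18e+03 cm^-3

9.18e+03


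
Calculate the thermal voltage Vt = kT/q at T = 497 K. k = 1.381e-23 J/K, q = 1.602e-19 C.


Step 1: kT = 1.381e-23 * 497 = 6.86357e-21 J
Step 2: Vt = kT/q = 6.86357e-21 / 1.602e-19
Step 3: Vt = 0.04284 V

0.04284


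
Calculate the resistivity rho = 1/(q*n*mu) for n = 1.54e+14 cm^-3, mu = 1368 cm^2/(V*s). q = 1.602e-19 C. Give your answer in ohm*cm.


Step 1: sigma = q * n * mu = 1.602e-19 * 1.54e+14 * 1368 = 3.37497e-02 S/cm
Step 2: rho = 1 / sigma = 1 / 3.37497e-02 = 29.63 ohm*cm

29.63


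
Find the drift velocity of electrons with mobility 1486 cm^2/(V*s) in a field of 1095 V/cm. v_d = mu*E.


Step 1: v_d = mu * E
Step 2: v_d = 1486 * 1095 = 1627170
Step 3: v_d = 1.63e+06 cm/s

1.63e+06


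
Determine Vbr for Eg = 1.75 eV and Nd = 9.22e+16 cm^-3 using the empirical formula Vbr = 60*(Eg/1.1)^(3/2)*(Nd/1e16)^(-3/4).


Step 1: Eg/1.1 = 1.75/1.1 = 1.590909
Step 2: (Eg/1.1)^1.5 = 1.590909^1.5 = 2.006633
Step 3: (Nd/1e16)^(-0.75) = (9.22)^(-0.75) = 0.188996
Step 4: Vbr = 60 * 2.006633 * 0.188996 = 22.8 V

22.8


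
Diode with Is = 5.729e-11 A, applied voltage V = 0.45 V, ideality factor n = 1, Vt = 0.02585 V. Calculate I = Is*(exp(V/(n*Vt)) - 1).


Step 1: V/(n*Vt) = 0.45/(1*0.02585) = 17.4081
Step 2: exp(17.4081) = 3.6328e+07
Step 3: I = 5.729e-11 * (3.6328e+07 - 1) = 2.08e-03 A

2.08e-03


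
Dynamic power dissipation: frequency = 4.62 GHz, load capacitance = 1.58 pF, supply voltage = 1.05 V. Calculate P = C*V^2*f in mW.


Step 1: V^2 = 1.05^2 = 1.1025 V^2
Step 2: P = C*V^2*f = 1.58e-12 F * 1.1025 * 4.62e9 Hz
Step 3: P = 8.047809e-03 W
Step 4: P = 8.048 mW

8.048


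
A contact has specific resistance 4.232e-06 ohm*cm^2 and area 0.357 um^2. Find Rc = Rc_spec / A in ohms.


Step 1: Convert area to cm^2: 0.357 um^2 = 3.5700e-09 cm^2
Step 2: Rc = Rc_spec / A = 4.232e-06 / 3.5700e-09
Step 3: Rc = 1.19e+03 ohms

1.19e+03


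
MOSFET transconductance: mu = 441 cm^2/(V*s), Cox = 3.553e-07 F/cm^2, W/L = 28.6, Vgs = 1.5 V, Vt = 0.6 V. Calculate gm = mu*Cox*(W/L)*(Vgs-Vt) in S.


Step 1: Vov = Vgs - Vt = 1.5 - 0.6 = 0.9 V
Step 2: gm = mu * Cox * (W/L) * Vov
Step 3: gm = 441 * 3.553e-07 * 28.6 * 0.9 = 4.03e-03 S

4.03e-03


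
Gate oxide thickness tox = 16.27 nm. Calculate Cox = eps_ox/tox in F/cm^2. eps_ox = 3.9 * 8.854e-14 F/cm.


Step 1: eps_ox = 3.9 * 8.854e-14 = 3.45306e-13 F/cm
Step 2: tox in cm = 16.27 nm * 1e-7 = 1.6270e-06 cm
Step 3: Cox = 3.45306e-13 / 1.6270e-06 = 2.12e-07 F/cm^2

2.12e-07


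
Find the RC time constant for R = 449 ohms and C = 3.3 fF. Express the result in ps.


Step 1: tau = R * C
Step 2: tau = 449 * 3.3 fF = 449 * 3.3e-15 F
Step 3: tau = 1.4817e-12 s = 1.4817 ps

1.4817


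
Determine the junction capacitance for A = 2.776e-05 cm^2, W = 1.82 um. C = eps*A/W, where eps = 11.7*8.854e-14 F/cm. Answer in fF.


Step 1: eps_Si = 11.7 * 8.854e-14 = 1.035918e-12 F/cm
Step 2: W in cm = 1.82 * 1e-4 = 1.82e-04 cm
Step 3: C = 1.035918e-12 * 2.776e-05 / 1.82e-04 = 1.580060e-13 F
Step 4: C = 158.01 fF

158.01


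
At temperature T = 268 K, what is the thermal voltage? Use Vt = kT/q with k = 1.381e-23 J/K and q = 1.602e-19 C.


Step 1: kT = 1.381e-23 * 268 = 3.70108e-21 J
Step 2: Vt = kT/q = 3.70108e-21 / 1.602e-19
Step 3: Vt = 0.0231 V

0.0231


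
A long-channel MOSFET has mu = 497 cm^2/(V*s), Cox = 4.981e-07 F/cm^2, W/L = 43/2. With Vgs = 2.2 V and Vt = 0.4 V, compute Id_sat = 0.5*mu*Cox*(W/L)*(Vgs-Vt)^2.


Step 1: Overdrive voltage Vov = Vgs - Vt = 2.2 - 0.4 = 1.8 V
Step 2: W/L = 43/2 = 21.5
Step 3: Id = 0.5 * 497 * 4.981e-07 * 21.5 * 1.8^2
Step 4: Id = 8.62e-03 A

8.62e-03


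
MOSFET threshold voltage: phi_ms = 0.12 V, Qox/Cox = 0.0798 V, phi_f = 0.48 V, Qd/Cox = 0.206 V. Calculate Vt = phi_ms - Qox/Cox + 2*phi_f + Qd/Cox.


Step 1: Vt = phi_ms - Qox/Cox + 2*phi_f + Qd/Cox
Step 2: Vt = 0.12 - 0.0798 + 2*0.48 + 0.206
Step 3: Vt = 0.12 - 0.0798 + 0.96 + 0.206
Step 4: Vt = 1.2062 V

1.2062


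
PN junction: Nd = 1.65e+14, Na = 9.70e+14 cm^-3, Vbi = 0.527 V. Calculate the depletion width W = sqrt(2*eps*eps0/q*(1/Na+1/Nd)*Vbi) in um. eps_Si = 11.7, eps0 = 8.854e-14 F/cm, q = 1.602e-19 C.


Step 1: 1/Na + 1/Nd = 1/9.70e+14 + 1/1.65e+14 = 7.09153e-15
Step 2: 2*eps*eps0/q = 2*11.7*8.854e-14/1.602e-19 = 1.293281e+07
Step 3: W^2 = 1.293281e+07 * 7.09153e-15 * 0.527 = 4.83330e-08
Step 4: W = sqrt(4.83330e-08) = 2.198e-04 cm = 2.198 um

2.198


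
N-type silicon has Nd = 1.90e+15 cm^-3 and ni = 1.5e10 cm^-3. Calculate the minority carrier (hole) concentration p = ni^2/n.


Step 1: Since Nd >> ni, n ≈ Nd = 1.90e+15 cm^-3
Step 2: p = ni^2 / n = (1.5e10)^2 / 1.90e+15
Step 3: p = 2.25e20 / 1.90e+15 = 1.18e+05 cm^-3

1.18e+05


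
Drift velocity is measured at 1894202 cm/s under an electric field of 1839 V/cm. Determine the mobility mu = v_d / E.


Step 1: mu = v_d / E
Step 2: mu = 1894202 / 1839
Step 3: mu = 1030.02 cm^2/(V*s)

1030.02


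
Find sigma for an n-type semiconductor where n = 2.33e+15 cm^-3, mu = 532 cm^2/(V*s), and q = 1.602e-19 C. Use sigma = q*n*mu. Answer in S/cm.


Step 1: sigma = q * n * mu
Step 2: sigma = 1.602e-19 * 2.33e+15 * 532
Step 3: sigma = 1.986e-01 S/cm

1.986e-01


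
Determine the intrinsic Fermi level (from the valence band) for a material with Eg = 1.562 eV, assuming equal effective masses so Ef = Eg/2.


Step 1: For an intrinsic semiconductor, the Fermi level sits at midgap.
Step 2: Ef = Eg / 2 = 1.562 / 2 = 0.781 eV

0.781


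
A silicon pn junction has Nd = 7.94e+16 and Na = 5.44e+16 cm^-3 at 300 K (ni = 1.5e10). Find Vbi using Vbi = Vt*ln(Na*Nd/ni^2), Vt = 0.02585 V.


Step 1: Compute Na*Nd/ni^2 = 5.44e+16 * 7.94e+16 / (1.5e10)^2 = 1.9197e+13
Step 2: ln(1.9197e+13) = 30.5858
Step 3: Vbi = 0.02585 * 30.5858 = 0.791 V

0.791


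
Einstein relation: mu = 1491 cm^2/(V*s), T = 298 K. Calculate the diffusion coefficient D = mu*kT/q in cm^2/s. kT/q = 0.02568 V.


Step 1: D = mu * (kT/q)
Step 2: D = 1491 * 0.02568
Step 3: D = 38.29 cm^2/s

38.29


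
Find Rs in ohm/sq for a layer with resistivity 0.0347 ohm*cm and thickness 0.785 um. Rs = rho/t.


Step 1: Convert thickness to cm: t = 0.785 um = 7.8500e-05 cm
Step 2: Rs = rho / t = 0.0347 / 7.8500e-05
Step 3: Rs = 442.0 ohm/sq

442.0


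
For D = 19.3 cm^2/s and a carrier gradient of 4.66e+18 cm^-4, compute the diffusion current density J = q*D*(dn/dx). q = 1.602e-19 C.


Step 1: J = q * D * (dn/dx)
Step 2: J = 1.602e-19 * 19.3 * 4.66e+18
Step 3: J = 1.44e+01 A/cm^2

1.44e+01


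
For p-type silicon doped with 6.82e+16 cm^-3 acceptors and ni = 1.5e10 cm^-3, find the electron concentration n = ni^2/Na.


Step 1: Majority hole concentration p ≈ Na = 6.82e+16 cm^-3
Step 2: n = ni^2 / Na = (1.5e10)^2 / 6.82e+16
Step 3: n = 3.30e+03 cm^-3

3.30e+03


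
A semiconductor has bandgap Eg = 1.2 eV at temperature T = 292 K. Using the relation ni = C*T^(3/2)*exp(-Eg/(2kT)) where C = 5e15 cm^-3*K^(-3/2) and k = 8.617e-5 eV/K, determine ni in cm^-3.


Step 1: Compute kT = 8.617e-5 * 292 = 0.02516164 eV
Step 2: Exponent = -Eg/(2kT) = -1.2/(2*0.02516164) = -23.84582
Step 3: T^(3/2) = 292^1.5 = 4989.70
Step 4: ni = 5e15 * 4989.70 * exp(-23.84582) = 1.10e+09 cm^-3

1.10e+09


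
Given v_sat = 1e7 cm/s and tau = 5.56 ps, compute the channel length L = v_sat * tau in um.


Step 1: tau in seconds = 5.56 ps * 1e-12 = 5.5600e-12 s
Step 2: L = v_sat * tau = 1e7 * 5.5600e-12 = 5.5600e-05 cm
Step 3: L in um = 5.5600e-05 * 1e4 = 0.556 um

0.556


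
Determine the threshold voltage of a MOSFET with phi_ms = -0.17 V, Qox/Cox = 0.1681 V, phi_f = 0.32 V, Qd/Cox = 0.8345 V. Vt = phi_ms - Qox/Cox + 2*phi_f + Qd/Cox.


Step 1: Vt = phi_ms - Qox/Cox + 2*phi_f + Qd/Cox
Step 2: Vt = -0.17 - 0.1681 + 2*0.32 + 0.8345
Step 3: Vt = -0.17 - 0.1681 + 0.64 + 0.8345
Step 4: Vt = 1.1364 V

1.1364


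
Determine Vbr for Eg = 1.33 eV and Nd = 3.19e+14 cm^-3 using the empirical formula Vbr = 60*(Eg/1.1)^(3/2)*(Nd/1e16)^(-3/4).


Step 1: Eg/1.1 = 1.33/1.1 = 1.209091
Step 2: (Eg/1.1)^1.5 = 1.209091^1.5 = 1.329500
Step 3: (Nd/1e16)^(-0.75) = (0.0319)^(-0.75) = 13.248203
Step 4: Vbr = 60 * 1.329500 * 13.248203 = 1056.8 V

1056.8


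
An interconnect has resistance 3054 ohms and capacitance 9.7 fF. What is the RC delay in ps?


Step 1: tau = R * C
Step 2: tau = 3054 * 9.7 fF = 3054 * 9.7e-15 F
Step 3: tau = 2.96238e-11 s = 29.6238 ps

29.6238


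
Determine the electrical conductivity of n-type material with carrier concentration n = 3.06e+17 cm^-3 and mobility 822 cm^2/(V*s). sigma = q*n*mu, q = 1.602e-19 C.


Step 1: sigma = q * n * mu
Step 2: sigma = 1.602e-19 * 3.06e+17 * 822
Step 3: sigma = 4.030e+01 S/cm

4.030e+01


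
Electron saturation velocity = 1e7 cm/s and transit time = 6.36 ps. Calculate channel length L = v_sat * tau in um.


Step 1: tau in seconds = 6.36 ps * 1e-12 = 6.3600e-12 s
Step 2: L = v_sat * tau = 1e7 * 6.3600e-12 = 6.3600e-05 cm
Step 3: L in um = 6.3600e-05 * 1e4 = 0.636 um

0.636


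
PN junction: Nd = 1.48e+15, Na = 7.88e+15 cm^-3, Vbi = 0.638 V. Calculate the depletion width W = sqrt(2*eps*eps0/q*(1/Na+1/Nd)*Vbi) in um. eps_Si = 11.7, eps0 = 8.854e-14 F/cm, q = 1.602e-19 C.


Step 1: 1/Na + 1/Nd = 1/7.88e+15 + 1/1.48e+15 = 8.02579e-16
Step 2: 2*eps*eps0/q = 2*11.7*8.854e-14/1.602e-19 = 1.293281e+07
Step 3: W^2 = 1.293281e+07 * 8.02579e-16 * 0.638 = 6.62219e-09
Step 4: W = sqrt(6.62219e-09) = 8.138e-05 cm = 0.8138 um

0.8138


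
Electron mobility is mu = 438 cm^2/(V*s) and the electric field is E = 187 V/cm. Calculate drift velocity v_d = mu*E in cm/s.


Step 1: v_d = mu * E
Step 2: v_d = 438 * 187 = 81906
Step 3: v_d = 8.19e+04 cm/s

8.19e+04


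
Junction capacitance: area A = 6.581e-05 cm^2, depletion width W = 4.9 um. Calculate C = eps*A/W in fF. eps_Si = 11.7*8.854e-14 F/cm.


Step 1: eps_Si = 11.7 * 8.854e-14 = 1.035918e-12 F/cm
Step 2: W in cm = 4.9 * 1e-4 = 4.90e-04 cm
Step 3: C = 1.035918e-12 * 6.581e-05 / 4.90e-04 = 1.391301e-13 F
Step 4: C = 139.13 fF

139.13


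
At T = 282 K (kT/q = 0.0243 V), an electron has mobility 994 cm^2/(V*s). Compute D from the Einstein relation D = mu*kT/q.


Step 1: D = mu * (kT/q)
Step 2: D = 994 * 0.0243
Step 3: D = 24.15 cm^2/s

24.15


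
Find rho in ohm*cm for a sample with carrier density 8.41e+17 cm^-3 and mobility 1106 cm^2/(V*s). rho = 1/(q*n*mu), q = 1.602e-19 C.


Step 1: sigma = q * n * mu = 1.602e-19 * 8.41e+17 * 1106 = 1.49009e+02 S/cm
Step 2: rho = 1 / sigma = 1 / 1.49009e+02 = 0.006711 ohm*cm

0.006711


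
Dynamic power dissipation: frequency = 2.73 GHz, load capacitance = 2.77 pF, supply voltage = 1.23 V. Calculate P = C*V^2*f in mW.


Step 1: V^2 = 1.23^2 = 1.5129 V^2
Step 2: P = C*V^2*f = 2.77e-12 F * 1.5129 * 2.73e9 Hz
Step 3: P = 1.144070109e-02 W
Step 4: P = 11.441 mW

11.441


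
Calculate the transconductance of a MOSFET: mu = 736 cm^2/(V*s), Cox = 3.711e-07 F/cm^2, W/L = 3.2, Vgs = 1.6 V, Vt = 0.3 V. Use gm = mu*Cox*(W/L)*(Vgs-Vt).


Step 1: Vov = Vgs - Vt = 1.6 - 0.3 = 1.3 V
Step 2: gm = mu * Cox * (W/L) * Vov
Step 3: gm = 736 * 3.711e-07 * 3.2 * 1.3 = 1.14e-03 S

1.14e-03


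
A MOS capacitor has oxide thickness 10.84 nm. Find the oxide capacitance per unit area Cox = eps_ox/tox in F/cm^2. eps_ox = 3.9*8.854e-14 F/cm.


Step 1: eps_ox = 3.9 * 8.854e-14 = 3.45306e-13 F/cm
Step 2: tox in cm = 10.84 nm * 1e-7 = 1.0840e-06 cm
Step 3: Cox = 3.45306e-13 / 1.0840e-06 = 3.19e-07 F/cm^2

3.19e-07


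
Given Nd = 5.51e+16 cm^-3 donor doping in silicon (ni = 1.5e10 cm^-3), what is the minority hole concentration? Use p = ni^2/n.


Step 1: Since Nd >> ni, n ≈ Nd = 5.51e+16 cm^-3
Step 2: p = ni^2 / n = (1.5e10)^2 / 5.51e+16
Step 3: p = 2.25e20 / 5.51e+16 = 4.08e+03 cm^-3

4.08e+03


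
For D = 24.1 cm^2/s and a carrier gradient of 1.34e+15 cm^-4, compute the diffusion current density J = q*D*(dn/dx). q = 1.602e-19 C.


Step 1: J = q * D * (dn/dx)
Step 2: J = 1.602e-19 * 24.1 * 1.34e+15
Step 3: J = 5.17e-03 A/cm^2

5.17e-03


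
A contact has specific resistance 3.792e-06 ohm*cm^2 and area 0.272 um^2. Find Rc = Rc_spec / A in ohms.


Step 1: Convert area to cm^2: 0.272 um^2 = 2.7200e-09 cm^2
Step 2: Rc = Rc_spec / A = 3.792e-06 / 2.7200e-09
Step 3: Rc = 1.39e+03 ohms

1.39e+03


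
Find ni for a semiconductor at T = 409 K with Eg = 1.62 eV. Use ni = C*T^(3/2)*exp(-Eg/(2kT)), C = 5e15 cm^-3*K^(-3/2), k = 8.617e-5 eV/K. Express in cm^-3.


Step 1: Compute kT = 8.617e-5 * 409 = 0.03524353 eV
Step 2: Exponent = -Eg/(2kT) = -1.62/(2*0.03524353) = -22.98294
Step 3: T^(3/2) = 409^1.5 = 8271.51
Step 4: ni = 5e15 * 8271.51 * exp(-22.98294) = 4.32e+09 cm^-3

4.32e+09


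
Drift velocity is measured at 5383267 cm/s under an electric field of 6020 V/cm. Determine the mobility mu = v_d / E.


Step 1: mu = v_d / E
Step 2: mu = 5383267 / 6020
Step 3: mu = 894.23 cm^2/(V*s)

894.23


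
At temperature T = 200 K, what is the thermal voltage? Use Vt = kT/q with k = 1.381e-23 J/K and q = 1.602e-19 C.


Step 1: kT = 1.381e-23 * 200 = 2.762e-21 J
Step 2: Vt = kT/q = 2.762e-21 / 1.602e-19
Step 3: Vt = 0.01724 V

0.01724


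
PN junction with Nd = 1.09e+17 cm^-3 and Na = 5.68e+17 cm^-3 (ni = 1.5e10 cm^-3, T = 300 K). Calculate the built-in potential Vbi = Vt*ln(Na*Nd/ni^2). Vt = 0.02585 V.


Step 1: Compute Na*Nd/ni^2 = 5.68e+17 * 1.09e+17 / (1.5e10)^2 = 2.7516e+14
Step 2: ln(2.7516e+14) = 33.2484
Step 3: Vbi = 0.02585 * 33.2484 = 0.859 V

0.859


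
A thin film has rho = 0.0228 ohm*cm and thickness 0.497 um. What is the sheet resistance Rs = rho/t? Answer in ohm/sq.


Step 1: Convert thickness to cm: t = 0.497 um = 4.9700e-05 cm
Step 2: Rs = rho / t = 0.0228 / 4.9700e-05
Step 3: Rs = 458.8 ohm/sq

458.8


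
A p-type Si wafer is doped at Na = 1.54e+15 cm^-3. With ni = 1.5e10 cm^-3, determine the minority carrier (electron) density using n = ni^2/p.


Step 1: Majority hole concentration p ≈ Na = 1.54e+15 cm^-3
Step 2: n = ni^2 / Na = (1.5e10)^2 / 1.54e+15
Step 3: n = 1.46e+05 cm^-3

1.46e+05


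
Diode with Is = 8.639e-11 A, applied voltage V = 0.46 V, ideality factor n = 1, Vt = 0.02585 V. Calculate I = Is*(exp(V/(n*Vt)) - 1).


Step 1: V/(n*Vt) = 0.46/(1*0.02585) = 17.7950
Step 2: exp(17.7950) = 5.3490e+07
Step 3: I = 8.639e-11 * (5.3490e+07 - 1) = 4.62e-03 A

4.62e-03


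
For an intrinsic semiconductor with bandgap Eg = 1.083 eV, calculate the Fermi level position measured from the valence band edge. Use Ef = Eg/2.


Step 1: For an intrinsic semiconductor, the Fermi level sits at midgap.
Step 2: Ef = Eg / 2 = 1.083 / 2 = 0.5415 eV

0.5415


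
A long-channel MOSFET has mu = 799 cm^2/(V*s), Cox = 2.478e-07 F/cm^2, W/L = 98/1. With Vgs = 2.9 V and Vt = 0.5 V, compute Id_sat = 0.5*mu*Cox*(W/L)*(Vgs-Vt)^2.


Step 1: Overdrive voltage Vov = Vgs - Vt = 2.9 - 0.5 = 2.4 V
Step 2: W/L = 98/1 = 98
Step 3: Id = 0.5 * 799 * 2.478e-07 * 98 * 2.4^2
Step 4: Id = 5.59e-02 A

5.59e-02


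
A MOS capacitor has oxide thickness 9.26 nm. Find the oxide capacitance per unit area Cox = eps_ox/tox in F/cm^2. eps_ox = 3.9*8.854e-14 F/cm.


Step 1: eps_ox = 3.9 * 8.854e-14 = 3.45306e-13 F/cm
Step 2: tox in cm = 9.26 nm * 1e-7 = 9.2600e-07 cm
Step 3: Cox = 3.45306e-13 / 9.2600e-07 = 3.73e-07 F/cm^2

3.73e-07


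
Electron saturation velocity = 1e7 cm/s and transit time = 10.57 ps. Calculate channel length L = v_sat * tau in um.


Step 1: tau in seconds = 10.57 ps * 1e-12 = 1.0570e-11 s
Step 2: L = v_sat * tau = 1e7 * 1.0570e-11 = 1.0570e-04 cm
Step 3: L in um = 1.0570e-04 * 1e4 = 1.057 um

1.057


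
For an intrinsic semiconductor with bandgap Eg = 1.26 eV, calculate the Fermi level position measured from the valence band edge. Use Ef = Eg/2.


Step 1: For an intrinsic semiconductor, the Fermi level sits at midgap.
Step 2: Ef = Eg / 2 = 1.26 / 2 = 0.63 eV

0.63


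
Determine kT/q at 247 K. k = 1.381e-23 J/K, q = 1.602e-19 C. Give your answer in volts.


Step 1: kT = 1.381e-23 * 247 = 3.41107e-21 J
Step 2: Vt = kT/q = 3.41107e-21 / 1.602e-19
Step 3: Vt = 0.02129 V

0.02129


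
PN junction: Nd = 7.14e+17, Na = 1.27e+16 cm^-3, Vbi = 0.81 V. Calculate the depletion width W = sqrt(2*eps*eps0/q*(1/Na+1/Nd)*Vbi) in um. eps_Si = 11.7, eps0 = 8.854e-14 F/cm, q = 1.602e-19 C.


Step 1: 1/Na + 1/Nd = 1/1.27e+16 + 1/7.14e+17 = 8.01407e-17
Step 2: 2*eps*eps0/q = 2*11.7*8.854e-14/1.602e-19 = 1.293281e+07
Step 3: W^2 = 1.293281e+07 * 8.01407e-17 * 0.81 = 8.39520e-10
Step 4: W = sqrt(8.39520e-10) = 2.897e-05 cm = 0.2897 um

0.2897
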